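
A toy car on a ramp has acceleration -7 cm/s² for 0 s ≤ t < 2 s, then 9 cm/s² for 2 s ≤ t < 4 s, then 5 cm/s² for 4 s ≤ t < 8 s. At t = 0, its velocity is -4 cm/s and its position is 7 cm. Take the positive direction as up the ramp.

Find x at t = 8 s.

7 cm

On each constant-a segment, Δv = aΔt and Δx = v₀Δt + ½aΔt²; chain segment to segment.
0–2 s: v starts -4 cm/s; Δx = -4·2 + ½·-7·2² = -22 cm; v ends -18 cm/s.
2–4 s: v starts -18 cm/s; Δx = -18·2 + ½·9·2² = -18 cm; v ends 0 cm/s.
4–8 s: v starts 0 cm/s; Δx = 0·4 + ½·5·4² = 40 cm; v ends 20 cm/s.
x(8) = 7 + Σ Δx = 7 cm.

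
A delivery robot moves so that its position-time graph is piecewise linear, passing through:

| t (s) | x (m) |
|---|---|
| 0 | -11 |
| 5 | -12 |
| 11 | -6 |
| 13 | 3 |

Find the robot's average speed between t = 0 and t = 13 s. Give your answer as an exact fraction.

Average speed = (total path length)/(elapsed time); on a piecewise-linear x-t graph the path length is Σ|Δx|.
0–5 s: |Δx| = |-12 − -11| = 1 m
5–11 s: |Δx| = |-6 − -12| = 6 m
11–13 s: |Δx| = |3 − -6| = 9 m
Total path = 16 m; average speed = 16/13 = 16/13 m/s.

16/13 m/s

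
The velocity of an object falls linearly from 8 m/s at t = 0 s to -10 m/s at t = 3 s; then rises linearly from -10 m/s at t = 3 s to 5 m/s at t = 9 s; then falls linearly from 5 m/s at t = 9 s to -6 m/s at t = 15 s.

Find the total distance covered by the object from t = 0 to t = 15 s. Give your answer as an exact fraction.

1825/33 m

Distance (not displacement) is the total path length: add the absolute areas under v-t.
0–3 s: v = 0 at t = 4/3 s; triangle areas 16/3 + 25/3 = 41/3 m
3–9 s: v = 0 at t = 7 s; triangle areas 20 + 5 = 25 m
9–15 s: v = 0 at t = 129/11 s; triangle areas 75/11 + 108/11 = 183/11 m
Total distance = 1825/33 m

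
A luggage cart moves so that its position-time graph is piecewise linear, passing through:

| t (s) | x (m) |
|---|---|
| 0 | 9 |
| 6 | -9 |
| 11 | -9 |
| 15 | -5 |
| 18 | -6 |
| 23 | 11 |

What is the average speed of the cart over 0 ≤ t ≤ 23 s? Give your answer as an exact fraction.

40/23 m/s

Average speed = (total path length)/(elapsed time); on a piecewise-linear x-t graph the path length is Σ|Δx|.
0–6 s: |Δx| = |-9 − 9| = 18 m
6–11 s: |Δx| = |-9 − -9| = 0 m
11–15 s: |Δx| = |-5 − -9| = 4 m
15–18 s: |Δx| = |-6 − -5| = 1 m
18–23 s: |Δx| = |11 − -6| = 17 m
Total path = 40 m; average speed = 40/23 = 40/23 m/s.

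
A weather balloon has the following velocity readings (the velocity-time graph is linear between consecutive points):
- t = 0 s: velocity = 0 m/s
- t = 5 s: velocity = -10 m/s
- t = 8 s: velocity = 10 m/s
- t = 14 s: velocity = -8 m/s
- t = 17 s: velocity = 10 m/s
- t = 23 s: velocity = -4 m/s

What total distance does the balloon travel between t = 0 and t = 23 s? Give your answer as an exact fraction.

Distance (not displacement) is the total path length: add the absolute areas under v-t.
0–5 s: |½(0 + -10)(5)| = 25 m
5–8 s: v = 0 at t = 6.5 s; triangle areas 7.5 + 7.5 = 15 m
8–14 s: v = 0 at t = 34/3 s; triangle areas 50/3 + 32/3 = 82/3 m
14–17 s: v = 0 at t = 46/3 s; triangle areas 16/3 + 25/3 = 41/3 m
17–23 s: v = 0 at t = 149/7 s; triangle areas 150/7 + 24/7 = 174/7 m
Total distance = 741/7 m

741/7 m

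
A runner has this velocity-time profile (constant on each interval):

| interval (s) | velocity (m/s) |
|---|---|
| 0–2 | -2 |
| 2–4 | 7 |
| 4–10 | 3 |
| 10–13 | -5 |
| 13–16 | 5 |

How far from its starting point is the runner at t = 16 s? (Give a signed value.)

28 m

Net displacement equals the area under the velocity-time graph (areas below the axis count negative).
0–2 s: -2 × 2 = -4 m
2–4 s: 7 × 2 = 14 m
4–10 s: 3 × 6 = 18 m
10–13 s: -5 × 3 = -15 m
13–16 s: 5 × 3 = 15 m
Net displacement = 28 m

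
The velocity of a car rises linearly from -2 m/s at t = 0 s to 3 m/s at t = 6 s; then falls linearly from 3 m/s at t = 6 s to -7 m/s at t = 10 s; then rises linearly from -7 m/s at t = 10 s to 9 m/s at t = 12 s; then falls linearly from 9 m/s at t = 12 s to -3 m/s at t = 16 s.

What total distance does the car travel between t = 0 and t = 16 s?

42.525 m

Total distance travelled is ∫|v| dt — sum the magnitudes of each area piece.
0–6 s: v = 0 at t = 2.4 s; triangle areas 2.4 + 5.4 = 7.8 m
6–10 s: v = 0 at t = 7.2 s; triangle areas 1.8 + 9.8 = 11.6 m
10–12 s: v = 0 at t = 10.875 s; triangle areas 3.0625 + 5.0625 = 8.125 m
12–16 s: v = 0 at t = 15 s; triangle areas 13.5 + 1.5 = 15 m
Total distance = 42.525 m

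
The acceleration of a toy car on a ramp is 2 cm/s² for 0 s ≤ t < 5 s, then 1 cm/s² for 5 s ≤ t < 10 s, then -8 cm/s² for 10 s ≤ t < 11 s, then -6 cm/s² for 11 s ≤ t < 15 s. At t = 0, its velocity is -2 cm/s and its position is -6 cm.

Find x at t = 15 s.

On each constant-a segment, Δv = aΔt and Δx = v₀Δt + ½aΔt²; chain segment to segment.
0–5 s: v starts -2 cm/s; Δx = -2·5 + ½·2·5² = 15 cm; v ends 8 cm/s.
5–10 s: v starts 8 cm/s; Δx = 8·5 + ½·1·5² = 52.5 cm; v ends 13 cm/s.
10–11 s: v starts 13 cm/s; Δx = 13·1 + ½·-8·1² = 9 cm; v ends 5 cm/s.
11–15 s: v starts 5 cm/s; Δx = 5·4 + ½·-6·4² = -28 cm; v ends -19 cm/s.
x(15) = -6 + Σ Δx = 42.5 cm.

42.5 cm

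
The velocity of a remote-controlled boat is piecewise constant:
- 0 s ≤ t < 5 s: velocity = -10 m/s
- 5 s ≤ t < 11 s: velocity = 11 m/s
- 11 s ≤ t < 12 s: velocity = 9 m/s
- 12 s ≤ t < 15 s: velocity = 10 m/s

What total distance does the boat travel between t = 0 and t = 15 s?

155 m

Distance (not displacement) is the total path length: add the absolute areas under v-t.
0–5 s: |-10| × 5 = 50 m
5–11 s: |11| × 6 = 66 m
11–12 s: |9| × 1 = 9 m
12–15 s: |10| × 3 = 30 m
Total distance = 155 m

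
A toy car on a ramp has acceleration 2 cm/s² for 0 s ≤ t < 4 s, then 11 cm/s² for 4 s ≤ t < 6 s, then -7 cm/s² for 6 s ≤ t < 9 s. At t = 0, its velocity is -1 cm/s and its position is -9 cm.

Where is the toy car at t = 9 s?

On each constant-a segment, Δv = aΔt and Δx = v₀Δt + ½aΔt²; chain segment to segment.
0–4 s: v starts -1 cm/s; Δx = -1·4 + ½·2·4² = 12 cm; v ends 7 cm/s.
4–6 s: v starts 7 cm/s; Δx = 7·2 + ½·11·2² = 36 cm; v ends 29 cm/s.
6–9 s: v starts 29 cm/s; Δx = 29·3 + ½·-7·3² = 55.5 cm; v ends 8 cm/s.
x(9) = -9 + Σ Δx = 94.5 cm.

94.5 cm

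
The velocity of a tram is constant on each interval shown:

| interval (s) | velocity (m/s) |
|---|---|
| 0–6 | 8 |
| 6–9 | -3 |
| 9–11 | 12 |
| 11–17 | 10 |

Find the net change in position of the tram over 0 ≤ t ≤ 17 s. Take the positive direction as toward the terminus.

Displacement is the signed area under the v-t curve.
0–6 s: 8 × 6 = 48 m
6–9 s: -3 × 3 = -9 m
9–11 s: 12 × 2 = 24 m
11–17 s: 10 × 6 = 60 m
Net displacement = 123 m

123 m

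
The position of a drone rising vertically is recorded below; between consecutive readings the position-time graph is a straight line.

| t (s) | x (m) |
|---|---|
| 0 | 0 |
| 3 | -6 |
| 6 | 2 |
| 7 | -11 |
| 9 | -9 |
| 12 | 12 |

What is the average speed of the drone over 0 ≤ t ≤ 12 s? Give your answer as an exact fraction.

25/6 m/s

Average speed = (total path length)/(elapsed time); on a piecewise-linear x-t graph the path length is Σ|Δx|.
0–3 s: |Δx| = |-6 − 0| = 6 m
3–6 s: |Δx| = |2 − -6| = 8 m
6–7 s: |Δx| = |-11 − 2| = 13 m
7–9 s: |Δx| = |-9 − -11| = 2 m
9–12 s: |Δx| = |12 − -9| = 21 m
Total path = 50 m; average speed = 50/12 = 25/6 m/s.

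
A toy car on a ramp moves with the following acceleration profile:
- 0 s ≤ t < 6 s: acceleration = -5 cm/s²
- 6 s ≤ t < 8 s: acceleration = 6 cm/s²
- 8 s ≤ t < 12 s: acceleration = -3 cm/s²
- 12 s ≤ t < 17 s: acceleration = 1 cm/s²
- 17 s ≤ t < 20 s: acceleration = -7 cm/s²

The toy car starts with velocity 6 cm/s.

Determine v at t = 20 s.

-40 cm/s

Δv equals the area under the a-t graph; then v = v₀ + Δv.
0–6 s: -5 × 6 = -30 cm/s
6–8 s: 6 × 2 = 12 cm/s
8–12 s: -3 × 4 = -12 cm/s
12–17 s: 1 × 5 = 5 cm/s
17–20 s: -7 × 3 = -21 cm/s
Δv = -46 cm/s, so v(20) = 6 + (-46) = -40 cm/s.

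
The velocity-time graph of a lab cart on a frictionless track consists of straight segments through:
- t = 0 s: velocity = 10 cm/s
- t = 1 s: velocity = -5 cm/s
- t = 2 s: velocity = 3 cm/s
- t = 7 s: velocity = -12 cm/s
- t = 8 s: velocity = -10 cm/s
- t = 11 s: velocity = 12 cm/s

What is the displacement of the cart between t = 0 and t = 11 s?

Net displacement equals the area under the velocity-time graph (areas below the axis count negative).
0–1 s: ½(10 + -5)(1) = 2.5 cm
1–2 s: ½(-5 + 3)(1) = -1 cm
2–7 s: ½(3 + -12)(5) = -22.5 cm
7–8 s: ½(-12 + -10)(1) = -11 cm
8–11 s: ½(-10 + 12)(3) = 3 cm
Net displacement = -29 cm

-29 cm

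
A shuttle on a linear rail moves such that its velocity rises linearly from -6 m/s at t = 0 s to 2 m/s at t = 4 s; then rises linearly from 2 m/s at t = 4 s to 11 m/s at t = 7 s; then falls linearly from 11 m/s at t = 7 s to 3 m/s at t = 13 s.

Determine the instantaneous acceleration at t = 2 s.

2 m/s²

Acceleration is the slope of the v-t graph on 0–4 s: (2 − -6)/(4 − 0) = 2 m/s².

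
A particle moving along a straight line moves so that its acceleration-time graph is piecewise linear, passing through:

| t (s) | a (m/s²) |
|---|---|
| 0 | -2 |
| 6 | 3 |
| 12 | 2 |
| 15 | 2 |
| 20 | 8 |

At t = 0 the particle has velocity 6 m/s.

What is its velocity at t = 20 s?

55 m/s

Δv equals the area under the a-t graph; then v = v₀ + Δv.
0–6 s: ½(-2 + 3)(6) = 3 m/s
6–12 s: ½(3 + 2)(6) = 15 m/s
12–15 s: 2 × 3 = 6 m/s
15–20 s: ½(2 + 8)(5) = 25 m/s
Δv = 49 m/s, so v(20) = 6 + (49) = 55 m/s.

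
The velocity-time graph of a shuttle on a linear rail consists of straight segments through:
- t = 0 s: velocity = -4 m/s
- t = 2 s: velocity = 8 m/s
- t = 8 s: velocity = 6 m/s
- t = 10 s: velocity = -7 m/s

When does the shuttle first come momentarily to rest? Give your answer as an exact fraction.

t = 2/3 s

v changes sign on 0–2 s (from -4 to 8); the graph is linear there, so v = 0 at t = 0 + (4)·(2 − 0)/(8 − -4) = 2/3 s.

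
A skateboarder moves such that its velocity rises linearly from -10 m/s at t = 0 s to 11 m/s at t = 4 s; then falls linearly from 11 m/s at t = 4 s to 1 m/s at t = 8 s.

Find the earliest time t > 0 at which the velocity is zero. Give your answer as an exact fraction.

t = 40/21 s

v changes sign on 0–4 s (from -10 to 11); the graph is linear there, so v = 0 at t = 0 + (10)·(4 − 0)/(11 − -10) = 40/21 s.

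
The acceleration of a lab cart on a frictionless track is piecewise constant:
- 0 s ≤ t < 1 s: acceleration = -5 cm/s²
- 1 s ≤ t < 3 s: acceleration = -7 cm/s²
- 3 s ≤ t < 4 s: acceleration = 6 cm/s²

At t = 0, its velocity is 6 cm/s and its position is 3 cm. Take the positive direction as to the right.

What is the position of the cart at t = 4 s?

On each constant-a segment, Δv = aΔt and Δx = v₀Δt + ½aΔt²; chain segment to segment.
0–1 s: v starts 6 cm/s; Δx = 6·1 + ½·-5·1² = 3.5 cm; v ends 1 cm/s.
1–3 s: v starts 1 cm/s; Δx = 1·2 + ½·-7·2² = -12 cm; v ends -13 cm/s.
3–4 s: v starts -13 cm/s; Δx = -13·1 + ½·6·1² = -10 cm; v ends -7 cm/s.
x(4) = 3 + Σ Δx = -15.5 cm.

-15.5 cm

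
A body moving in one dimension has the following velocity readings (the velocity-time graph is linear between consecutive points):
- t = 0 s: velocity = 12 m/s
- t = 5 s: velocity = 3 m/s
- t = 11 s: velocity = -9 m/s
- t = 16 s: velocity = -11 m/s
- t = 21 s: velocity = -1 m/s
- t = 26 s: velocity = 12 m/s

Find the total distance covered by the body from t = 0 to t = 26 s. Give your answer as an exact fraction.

4365/26 m

Total distance travelled is ∫|v| dt — sum the magnitudes of each area piece.
0–5 s: |½(12 + 3)(5)| = 37.5 m
5–11 s: v = 0 at t = 6.5 s; triangle areas 2.25 + 20.25 = 22.5 m
11–16 s: |½(-9 + -11)(5)| = 50 m
16–21 s: |½(-11 + -1)(5)| = 30 m
21–26 s: v = 0 at t = 278/13 s; triangle areas 5/26 + 360/13 = 725/26 m
Total distance = 4365/26 m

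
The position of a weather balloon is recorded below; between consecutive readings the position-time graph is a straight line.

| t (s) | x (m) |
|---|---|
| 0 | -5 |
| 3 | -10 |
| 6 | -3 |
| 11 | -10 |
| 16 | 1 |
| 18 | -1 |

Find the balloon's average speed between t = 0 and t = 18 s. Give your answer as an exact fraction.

Average speed = (total path length)/(elapsed time); on a piecewise-linear x-t graph the path length is Σ|Δx|.
0–3 s: |Δx| = |-10 − -5| = 5 m
3–6 s: |Δx| = |-3 − -10| = 7 m
6–11 s: |Δx| = |-10 − -3| = 7 m
11–16 s: |Δx| = |1 − -10| = 11 m
16–18 s: |Δx| = |-1 − 1| = 2 m
Total path = 32 m; average speed = 32/18 = 16/9 m/s.

16/9 m/s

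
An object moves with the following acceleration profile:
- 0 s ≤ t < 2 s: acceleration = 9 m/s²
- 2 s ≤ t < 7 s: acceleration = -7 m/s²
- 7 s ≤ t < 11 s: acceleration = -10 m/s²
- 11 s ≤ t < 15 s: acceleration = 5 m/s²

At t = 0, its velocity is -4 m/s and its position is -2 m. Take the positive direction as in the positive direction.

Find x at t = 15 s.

On each constant-a segment, Δv = aΔt and Δx = v₀Δt + ½aΔt²; chain segment to segment.
0–2 s: v starts -4 m/s; Δx = -4·2 + ½·9·2² = 10 m; v ends 14 m/s.
2–7 s: v starts 14 m/s; Δx = 14·5 + ½·-7·5² = -17.5 m; v ends -21 m/s.
7–11 s: v starts -21 m/s; Δx = -21·4 + ½·-10·4² = -164 m; v ends -61 m/s.
11–15 s: v starts -61 m/s; Δx = -61·4 + ½·5·4² = -204 m; v ends -41 m/s.
x(15) = -2 + Σ Δx = -377.5 m.

-377.5 m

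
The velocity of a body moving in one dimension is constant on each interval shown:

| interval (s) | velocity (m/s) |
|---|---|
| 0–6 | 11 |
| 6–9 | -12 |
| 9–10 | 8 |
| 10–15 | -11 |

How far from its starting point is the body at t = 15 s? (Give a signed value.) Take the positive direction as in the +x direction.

Displacement is the signed area under the v-t curve.
0–6 s: 11 × 6 = 66 m
6–9 s: -12 × 3 = -36 m
9–10 s: 8 × 1 = 8 m
10–15 s: -11 × 5 = -55 m
Net displacement = -17 m

-17 m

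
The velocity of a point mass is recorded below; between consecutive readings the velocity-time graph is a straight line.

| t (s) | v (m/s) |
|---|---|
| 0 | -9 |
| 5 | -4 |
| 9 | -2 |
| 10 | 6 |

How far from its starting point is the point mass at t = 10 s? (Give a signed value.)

-42.5 m

Net displacement equals the area under the velocity-time graph (areas below the axis count negative).
0–5 s: ½(-9 + -4)(5) = -32.5 m
5–9 s: ½(-4 + -2)(4) = -12 m
9–10 s: ½(-2 + 6)(1) = 2 m
Net displacement = -42.5 m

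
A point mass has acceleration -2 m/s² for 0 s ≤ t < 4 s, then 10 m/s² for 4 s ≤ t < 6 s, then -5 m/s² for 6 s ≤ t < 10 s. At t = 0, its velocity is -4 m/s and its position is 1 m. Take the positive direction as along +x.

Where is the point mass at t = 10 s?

On each constant-a segment, Δv = aΔt and Δx = v₀Δt + ½aΔt²; chain segment to segment.
0–4 s: v starts -4 m/s; Δx = -4·4 + ½·-2·4² = -32 m; v ends -12 m/s.
4–6 s: v starts -12 m/s; Δx = -12·2 + ½·10·2² = -4 m; v ends 8 m/s.
6–10 s: v starts 8 m/s; Δx = 8·4 + ½·-5·4² = -8 m; v ends -12 m/s.
x(10) = 1 + Σ Δx = -43 m.

-43 m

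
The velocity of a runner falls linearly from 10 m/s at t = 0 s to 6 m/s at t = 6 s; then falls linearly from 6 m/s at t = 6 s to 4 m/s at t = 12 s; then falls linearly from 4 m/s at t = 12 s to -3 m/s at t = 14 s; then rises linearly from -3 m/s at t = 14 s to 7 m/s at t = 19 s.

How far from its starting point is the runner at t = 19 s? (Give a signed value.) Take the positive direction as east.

89 m

Net displacement equals the area under the velocity-time graph (areas below the axis count negative).
0–6 s: ½(10 + 6)(6) = 48 m
6–12 s: ½(6 + 4)(6) = 30 m
12–14 s: ½(4 + -3)(2) = 1 m
14–19 s: ½(-3 + 7)(5) = 10 m
Net displacement = 89 m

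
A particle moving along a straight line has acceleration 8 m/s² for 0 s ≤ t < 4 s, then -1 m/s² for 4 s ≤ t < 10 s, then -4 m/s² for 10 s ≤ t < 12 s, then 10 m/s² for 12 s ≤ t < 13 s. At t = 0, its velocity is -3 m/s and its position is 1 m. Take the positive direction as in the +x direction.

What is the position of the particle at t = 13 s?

267 m

On each constant-a segment, Δv = aΔt and Δx = v₀Δt + ½aΔt²; chain segment to segment.
0–4 s: v starts -3 m/s; Δx = -3·4 + ½·8·4² = 52 m; v ends 29 m/s.
4–10 s: v starts 29 m/s; Δx = 29·6 + ½·-1·6² = 156 m; v ends 23 m/s.
10–12 s: v starts 23 m/s; Δx = 23·2 + ½·-4·2² = 38 m; v ends 15 m/s.
12–13 s: v starts 15 m/s; Δx = 15·1 + ½·10·1² = 20 m; v ends 25 m/s.
x(13) = 1 + Σ Δx = 267 m.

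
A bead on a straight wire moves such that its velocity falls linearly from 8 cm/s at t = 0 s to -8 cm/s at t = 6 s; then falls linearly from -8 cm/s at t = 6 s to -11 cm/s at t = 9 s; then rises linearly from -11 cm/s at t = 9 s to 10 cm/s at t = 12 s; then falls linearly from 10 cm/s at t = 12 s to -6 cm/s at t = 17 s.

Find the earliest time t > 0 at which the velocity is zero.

t = 3 s

v changes sign on 0–6 s (from 8 to -8); the graph is linear there, so v = 0 at t = 0 + (-8)·(6 − 0)/(-8 − 8) = 3 s.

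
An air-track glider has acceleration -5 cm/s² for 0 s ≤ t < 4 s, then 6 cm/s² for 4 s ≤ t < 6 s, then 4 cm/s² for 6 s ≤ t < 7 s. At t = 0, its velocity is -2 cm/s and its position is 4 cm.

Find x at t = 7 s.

On each constant-a segment, Δv = aΔt and Δx = v₀Δt + ½aΔt²; chain segment to segment.
0–4 s: v starts -2 cm/s; Δx = -2·4 + ½·-5·4² = -48 cm; v ends -22 cm/s.
4–6 s: v starts -22 cm/s; Δx = -22·2 + ½·6·2² = -32 cm; v ends -10 cm/s.
6–7 s: v starts -10 cm/s; Δx = -10·1 + ½·4·1² = -8 cm; v ends -6 cm/s.
x(7) = 4 + Σ Δx = -84 cm.

-84 cm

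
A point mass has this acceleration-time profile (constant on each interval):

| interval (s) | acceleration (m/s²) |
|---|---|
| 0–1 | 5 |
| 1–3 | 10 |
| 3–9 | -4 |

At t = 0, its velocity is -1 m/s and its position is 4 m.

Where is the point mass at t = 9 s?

On each constant-a segment, Δv = aΔt and Δx = v₀Δt + ½aΔt²; chain segment to segment.
0–1 s: v starts -1 m/s; Δx = -1·1 + ½·5·1² = 1.5 m; v ends 4 m/s.
1–3 s: v starts 4 m/s; Δx = 4·2 + ½·10·2² = 28 m; v ends 24 m/s.
3–9 s: v starts 24 m/s; Δx = 24·6 + ½·-4·6² = 72 m; v ends 0 m/s.
x(9) = 4 + Σ Δx = 105.5 m.

105.5 m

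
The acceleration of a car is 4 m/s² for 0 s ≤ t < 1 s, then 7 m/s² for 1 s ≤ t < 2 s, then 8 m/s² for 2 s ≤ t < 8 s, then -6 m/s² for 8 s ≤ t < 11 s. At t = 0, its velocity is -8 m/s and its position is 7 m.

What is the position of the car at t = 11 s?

288.5 m

On each constant-a segment, Δv = aΔt and Δx = v₀Δt + ½aΔt²; chain segment to segment.
0–1 s: v starts -8 m/s; Δx = -8·1 + ½·4·1² = -6 m; v ends -4 m/s.
1–2 s: v starts -4 m/s; Δx = -4·1 + ½·7·1² = -0.5 m; v ends 3 m/s.
2–8 s: v starts 3 m/s; Δx = 3·6 + ½·8·6² = 162 m; v ends 51 m/s.
8–11 s: v starts 51 m/s; Δx = 51·3 + ½·-6·3² = 126 m; v ends 33 m/s.
x(11) = 7 + Σ Δx = 288.5 m.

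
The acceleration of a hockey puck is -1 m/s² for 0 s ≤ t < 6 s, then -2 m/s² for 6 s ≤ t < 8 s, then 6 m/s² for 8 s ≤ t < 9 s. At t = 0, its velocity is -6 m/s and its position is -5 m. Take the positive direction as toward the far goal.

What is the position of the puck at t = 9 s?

-100 m

On each constant-a segment, Δv = aΔt and Δx = v₀Δt + ½aΔt²; chain segment to segment.
0–6 s: v starts -6 m/s; Δx = -6·6 + ½·-1·6² = -54 m; v ends -12 m/s.
6–8 s: v starts -12 m/s; Δx = -12·2 + ½·-2·2² = -28 m; v ends -16 m/s.
8–9 s: v starts -16 m/s; Δx = -16·1 + ½·6·1² = -13 m; v ends -10 m/s.
x(9) = -5 + Σ Δx = -100 m.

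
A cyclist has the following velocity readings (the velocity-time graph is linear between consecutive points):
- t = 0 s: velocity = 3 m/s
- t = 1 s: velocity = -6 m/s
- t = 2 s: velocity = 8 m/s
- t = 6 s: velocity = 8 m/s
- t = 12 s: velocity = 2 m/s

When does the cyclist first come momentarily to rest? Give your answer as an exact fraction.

v changes sign on 0–1 s (from 3 to -6); the graph is linear there, so v = 0 at t = 0 + (-3)·(1 − 0)/(-6 − 3) = 1/3 s.

t = 1/3 s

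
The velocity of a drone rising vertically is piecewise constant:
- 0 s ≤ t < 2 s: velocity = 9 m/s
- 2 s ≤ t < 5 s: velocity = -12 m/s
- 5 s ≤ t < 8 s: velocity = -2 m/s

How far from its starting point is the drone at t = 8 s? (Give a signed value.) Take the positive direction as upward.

Displacement is the signed area under the v-t curve.
0–2 s: 9 × 2 = 18 m
2–5 s: -12 × 3 = -36 m
5–8 s: -2 × 3 = -6 m
Net displacement = -24 m

-24 m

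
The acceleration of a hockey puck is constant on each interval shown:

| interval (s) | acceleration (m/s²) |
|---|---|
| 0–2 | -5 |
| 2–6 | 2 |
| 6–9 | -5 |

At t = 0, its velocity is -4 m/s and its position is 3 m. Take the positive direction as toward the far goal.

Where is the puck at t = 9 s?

On each constant-a segment, Δv = aΔt and Δx = v₀Δt + ½aΔt²; chain segment to segment.
0–2 s: v starts -4 m/s; Δx = -4·2 + ½·-5·2² = -18 m; v ends -14 m/s.
2–6 s: v starts -14 m/s; Δx = -14·4 + ½·2·4² = -40 m; v ends -6 m/s.
6–9 s: v starts -6 m/s; Δx = -6·3 + ½·-5·3² = -40.5 m; v ends -21 m/s.
x(9) = 3 + Σ Δx = -95.5 m.

-95.5 m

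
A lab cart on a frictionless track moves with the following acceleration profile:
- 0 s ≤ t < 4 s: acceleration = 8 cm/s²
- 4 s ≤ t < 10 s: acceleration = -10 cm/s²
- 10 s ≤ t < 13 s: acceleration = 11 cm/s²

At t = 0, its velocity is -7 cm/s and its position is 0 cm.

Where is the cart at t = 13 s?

-49.5 cm

On each constant-a segment, Δv = aΔt and Δx = v₀Δt + ½aΔt²; chain segment to segment.
0–4 s: v starts -7 cm/s; Δx = -7·4 + ½·8·4² = 36 cm; v ends 25 cm/s.
4–10 s: v starts 25 cm/s; Δx = 25·6 + ½·-10·6² = -30 cm; v ends -35 cm/s.
10–13 s: v starts -35 cm/s; Δx = -35·3 + ½·11·3² = -55.5 cm; v ends -2 cm/s.
x(13) = 0 + Σ Δx = -49.5 cm.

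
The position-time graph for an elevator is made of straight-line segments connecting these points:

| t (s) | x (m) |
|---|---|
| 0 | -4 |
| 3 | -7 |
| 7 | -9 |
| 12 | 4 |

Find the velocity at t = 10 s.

2.6 m/s

Velocity is the slope of the x-t graph on 7–12 s: (4 − -9)/(12 − 7) = 2.6 m/s.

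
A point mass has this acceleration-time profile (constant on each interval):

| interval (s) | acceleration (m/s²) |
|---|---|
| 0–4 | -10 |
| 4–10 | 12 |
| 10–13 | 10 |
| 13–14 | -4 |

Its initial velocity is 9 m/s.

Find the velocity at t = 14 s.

67 m/s

Δv equals the area under the a-t graph; then v = v₀ + Δv.
0–4 s: -10 × 4 = -40 m/s
4–10 s: 12 × 6 = 72 m/s
10–13 s: 10 × 3 = 30 m/s
13–14 s: -4 × 1 = -4 m/s
Δv = 58 m/s, so v(14) = 9 + (58) = 67 m/s.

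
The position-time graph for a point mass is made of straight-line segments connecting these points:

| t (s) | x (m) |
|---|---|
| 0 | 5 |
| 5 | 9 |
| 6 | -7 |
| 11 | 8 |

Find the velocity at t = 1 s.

Velocity is the slope of the x-t graph on 0–5 s: (9 − 5)/(5 − 0) = 0.8 m/s.

0.8 m/s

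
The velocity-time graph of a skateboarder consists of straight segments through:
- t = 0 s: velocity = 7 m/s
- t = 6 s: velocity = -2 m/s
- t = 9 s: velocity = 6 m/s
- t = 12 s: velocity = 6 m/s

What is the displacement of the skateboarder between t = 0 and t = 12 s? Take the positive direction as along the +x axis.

39 m

Net displacement equals the area under the velocity-time graph (areas below the axis count negative).
0–6 s: ½(7 + -2)(6) = 15 m
6–9 s: ½(-2 + 6)(3) = 6 m
9–12 s: 6 × 3 = 18 m
Net displacement = 39 m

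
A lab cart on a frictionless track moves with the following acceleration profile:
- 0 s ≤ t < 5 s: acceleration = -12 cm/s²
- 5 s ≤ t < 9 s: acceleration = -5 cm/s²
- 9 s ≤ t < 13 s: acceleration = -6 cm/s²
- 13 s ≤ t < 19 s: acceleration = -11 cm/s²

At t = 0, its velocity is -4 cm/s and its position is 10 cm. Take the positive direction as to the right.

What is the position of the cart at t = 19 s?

-1686 cm

On each constant-a segment, Δv = aΔt and Δx = v₀Δt + ½aΔt²; chain segment to segment.
0–5 s: v starts -4 cm/s; Δx = -4·5 + ½·-12·5² = -170 cm; v ends -64 cm/s.
5–9 s: v starts -64 cm/s; Δx = -64·4 + ½·-5·4² = -296 cm; v ends -84 cm/s.
9–13 s: v starts -84 cm/s; Δx = -84·4 + ½·-6·4² = -384 cm; v ends -108 cm/s.
13–19 s: v starts -108 cm/s; Δx = -108·6 + ½·-11·6² = -846 cm; v ends -174 cm/s.
x(19) = 10 + Σ Δx = -1686 cm.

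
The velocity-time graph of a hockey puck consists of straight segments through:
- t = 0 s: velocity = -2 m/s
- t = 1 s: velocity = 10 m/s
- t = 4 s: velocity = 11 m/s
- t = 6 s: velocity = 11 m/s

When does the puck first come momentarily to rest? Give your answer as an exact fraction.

v changes sign on 0–1 s (from -2 to 10); the graph is linear there, so v = 0 at t = 0 + (2)·(1 − 0)/(10 − -2) = 1/6 s.

t = 1/6 s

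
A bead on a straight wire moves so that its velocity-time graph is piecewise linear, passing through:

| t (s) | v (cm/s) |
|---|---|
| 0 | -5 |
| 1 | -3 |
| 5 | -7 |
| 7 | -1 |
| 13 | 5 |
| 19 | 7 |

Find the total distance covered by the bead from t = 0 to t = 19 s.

Distance (not displacement) is the total path length: add the absolute areas under v-t.
0–1 s: |½(-5 + -3)(1)| = 4 cm
1–5 s: |½(-3 + -7)(4)| = 20 cm
5–7 s: |½(-7 + -1)(2)| = 8 cm
7–13 s: v = 0 at t = 8 s; triangle areas 0.5 + 12.5 = 13 cm
13–19 s: |½(5 + 7)(6)| = 36 cm
Total distance = 81 cm

81 cm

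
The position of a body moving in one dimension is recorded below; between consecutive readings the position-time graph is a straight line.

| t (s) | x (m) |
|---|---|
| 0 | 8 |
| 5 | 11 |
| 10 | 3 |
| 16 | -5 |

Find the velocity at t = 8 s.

Velocity is the slope of the x-t graph on 5–10 s: (3 − 11)/(10 − 5) = -1.6 m/s.

-1.6 m/s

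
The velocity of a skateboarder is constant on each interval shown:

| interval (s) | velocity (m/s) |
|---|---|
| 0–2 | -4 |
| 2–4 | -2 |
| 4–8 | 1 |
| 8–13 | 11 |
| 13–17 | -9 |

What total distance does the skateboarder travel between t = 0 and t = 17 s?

Total distance travelled is ∫|v| dt — sum the magnitudes of each area piece.
0–2 s: |-4| × 2 = 8 m
2–4 s: |-2| × 2 = 4 m
4–8 s: |1| × 4 = 4 m
8–13 s: |11| × 5 = 55 m
13–17 s: |-9| × 4 = 36 m
Total distance = 107 m

107 m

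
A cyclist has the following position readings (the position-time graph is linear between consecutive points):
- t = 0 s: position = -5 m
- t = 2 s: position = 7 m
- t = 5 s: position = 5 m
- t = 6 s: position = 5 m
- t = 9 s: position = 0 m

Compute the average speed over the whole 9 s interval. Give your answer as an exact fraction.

19/9 m/s

Average speed = (total path length)/(elapsed time); on a piecewise-linear x-t graph the path length is Σ|Δx|.
0–2 s: |Δx| = |7 − -5| = 12 m
2–5 s: |Δx| = |5 − 7| = 2 m
5–6 s: |Δx| = |5 − 5| = 0 m
6–9 s: |Δx| = |0 − 5| = 5 m
Total path = 19 m; average speed = 19/9 = 19/9 m/s.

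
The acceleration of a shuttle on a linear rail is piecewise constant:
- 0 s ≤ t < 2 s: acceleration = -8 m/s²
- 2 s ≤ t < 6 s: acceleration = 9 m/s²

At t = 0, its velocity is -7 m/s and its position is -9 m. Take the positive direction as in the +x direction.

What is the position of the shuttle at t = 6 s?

-59 m

On each constant-a segment, Δv = aΔt and Δx = v₀Δt + ½aΔt²; chain segment to segment.
0–2 s: v starts -7 m/s; Δx = -7·2 + ½·-8·2² = -30 m; v ends -23 m/s.
2–6 s: v starts -23 m/s; Δx = -23·4 + ½·9·4² = -20 m; v ends 13 m/s.
x(6) = -9 + Σ Δx = -59 m.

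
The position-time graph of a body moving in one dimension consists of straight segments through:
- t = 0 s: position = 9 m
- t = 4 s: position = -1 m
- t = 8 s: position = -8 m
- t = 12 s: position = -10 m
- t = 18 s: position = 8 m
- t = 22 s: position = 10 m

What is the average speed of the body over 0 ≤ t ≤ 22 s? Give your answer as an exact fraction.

Average speed = (total path length)/(elapsed time); on a piecewise-linear x-t graph the path length is Σ|Δx|.
0–4 s: |Δx| = |-1 − 9| = 10 m
4–8 s: |Δx| = |-8 − -1| = 7 m
8–12 s: |Δx| = |-10 − -8| = 2 m
12–18 s: |Δx| = |8 − -10| = 18 m
18–22 s: |Δx| = |10 − 8| = 2 m
Total path = 39 m; average speed = 39/22 = 39/22 m/s.

39/22 m/s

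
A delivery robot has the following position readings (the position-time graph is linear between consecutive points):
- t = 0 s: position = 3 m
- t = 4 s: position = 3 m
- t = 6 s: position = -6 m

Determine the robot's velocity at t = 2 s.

0 m/s

Velocity is the slope of the x-t graph on 0–4 s: (3 − 3)/(4 − 0) = 0 m/s.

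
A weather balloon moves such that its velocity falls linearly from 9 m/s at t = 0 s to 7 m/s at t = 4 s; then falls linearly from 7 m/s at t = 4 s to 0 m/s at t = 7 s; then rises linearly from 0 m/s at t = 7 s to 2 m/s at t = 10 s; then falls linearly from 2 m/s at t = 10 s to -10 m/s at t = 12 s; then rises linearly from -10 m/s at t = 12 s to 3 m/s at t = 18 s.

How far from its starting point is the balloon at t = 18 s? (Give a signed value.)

Net displacement equals the area under the velocity-time graph (areas below the axis count negative).
0–4 s: ½(9 + 7)(4) = 32 m
4–7 s: ½(7 + 0)(3) = 10.5 m
7–10 s: ½(0 + 2)(3) = 3 m
10–12 s: ½(2 + -10)(2) = -8 m
12–18 s: ½(-10 + 3)(6) = -21 m
Net displacement = 16.5 m

16.5 m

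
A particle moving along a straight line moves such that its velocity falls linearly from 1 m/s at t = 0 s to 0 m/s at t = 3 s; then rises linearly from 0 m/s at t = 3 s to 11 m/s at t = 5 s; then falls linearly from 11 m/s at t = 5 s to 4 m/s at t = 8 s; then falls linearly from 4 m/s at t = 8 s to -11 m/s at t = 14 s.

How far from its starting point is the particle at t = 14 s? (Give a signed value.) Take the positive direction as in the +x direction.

Displacement is the signed area under the v-t curve.
0–3 s: ½(1 + 0)(3) = 1.5 m
3–5 s: ½(0 + 11)(2) = 11 m
5–8 s: ½(11 + 4)(3) = 22.5 m
8–14 s: ½(4 + -11)(6) = -21 m
Net displacement = 14 m

14 m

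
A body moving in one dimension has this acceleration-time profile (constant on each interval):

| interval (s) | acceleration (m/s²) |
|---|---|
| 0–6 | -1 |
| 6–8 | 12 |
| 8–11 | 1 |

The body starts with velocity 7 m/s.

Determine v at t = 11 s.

Δv equals the area under the a-t graph; then v = v₀ + Δv.
0–6 s: -1 × 6 = -6 m/s
6–8 s: 12 × 2 = 24 m/s
8–11 s: 1 × 3 = 3 m/s
Δv = 21 m/s, so v(11) = 7 + (21) = 28 m/s.

28 m/s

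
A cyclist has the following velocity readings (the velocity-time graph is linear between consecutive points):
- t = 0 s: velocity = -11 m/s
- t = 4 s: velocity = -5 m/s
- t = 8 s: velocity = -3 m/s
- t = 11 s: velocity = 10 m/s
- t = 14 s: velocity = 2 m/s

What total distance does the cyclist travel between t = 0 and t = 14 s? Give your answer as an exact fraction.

Distance (not displacement) is the total path length: add the absolute areas under v-t.
0–4 s: |½(-11 + -5)(4)| = 32 m
4–8 s: |½(-5 + -3)(4)| = 16 m
8–11 s: v = 0 at t = 113/13 s; triangle areas 27/26 + 150/13 = 327/26 m
11–14 s: |½(10 + 2)(3)| = 18 m
Total distance = 2043/26 m

2043/26 m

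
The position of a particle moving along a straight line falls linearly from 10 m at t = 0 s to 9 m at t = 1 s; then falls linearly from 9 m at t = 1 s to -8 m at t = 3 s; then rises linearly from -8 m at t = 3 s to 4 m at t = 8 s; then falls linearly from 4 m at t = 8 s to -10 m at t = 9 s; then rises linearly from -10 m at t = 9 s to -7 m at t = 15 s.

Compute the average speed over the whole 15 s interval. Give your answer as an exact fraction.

Average speed = (total path length)/(elapsed time); on a piecewise-linear x-t graph the path length is Σ|Δx|.
0–1 s: |Δx| = |9 − 10| = 1 m
1–3 s: |Δx| = |-8 − 9| = 17 m
3–8 s: |Δx| = |4 − -8| = 12 m
8–9 s: |Δx| = |-10 − 4| = 14 m
9–15 s: |Δx| = |-7 − -10| = 3 m
Total path = 47 m; average speed = 47/15 = 47/15 m/s.

47/15 m/s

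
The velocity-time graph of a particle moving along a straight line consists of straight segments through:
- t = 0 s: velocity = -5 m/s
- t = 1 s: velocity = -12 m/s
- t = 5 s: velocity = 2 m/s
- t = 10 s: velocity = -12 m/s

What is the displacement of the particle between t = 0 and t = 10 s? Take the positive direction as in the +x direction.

-53.5 m

Net displacement equals the area under the velocity-time graph (areas below the axis count negative).
0–1 s: ½(-5 + -12)(1) = -8.5 m
1–5 s: ½(-12 + 2)(4) = -20 m
5–10 s: ½(2 + -12)(5) = -25 m
Net displacement = -53.5 m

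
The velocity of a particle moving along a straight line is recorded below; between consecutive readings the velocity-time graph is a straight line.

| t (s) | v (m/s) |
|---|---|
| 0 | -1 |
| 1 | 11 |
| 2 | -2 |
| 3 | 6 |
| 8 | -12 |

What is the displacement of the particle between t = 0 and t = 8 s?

Displacement is the signed area under the v-t curve.
0–1 s: ½(-1 + 11)(1) = 5 m
1–2 s: ½(11 + -2)(1) = 4.5 m
2–3 s: ½(-2 + 6)(1) = 2 m
3–8 s: ½(6 + -12)(5) = -15 m
Net displacement = -3.5 m

-3.5 m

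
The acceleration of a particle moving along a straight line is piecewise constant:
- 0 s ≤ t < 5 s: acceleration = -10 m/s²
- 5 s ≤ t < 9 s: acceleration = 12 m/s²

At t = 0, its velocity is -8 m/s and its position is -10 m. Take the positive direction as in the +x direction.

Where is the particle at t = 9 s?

-311 m

On each constant-a segment, Δv = aΔt and Δx = v₀Δt + ½aΔt²; chain segment to segment.
0–5 s: v starts -8 m/s; Δx = -8·5 + ½·-10·5² = -165 m; v ends -58 m/s.
5–9 s: v starts -58 m/s; Δx = -58·4 + ½·12·4² = -136 m; v ends -10 m/s.
x(9) = -10 + Σ Δx = -311 m.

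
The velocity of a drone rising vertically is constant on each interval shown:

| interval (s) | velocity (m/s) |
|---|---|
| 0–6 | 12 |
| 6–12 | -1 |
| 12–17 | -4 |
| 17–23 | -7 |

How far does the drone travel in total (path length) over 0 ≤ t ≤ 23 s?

140 m

Total distance travelled is ∫|v| dt — sum the magnitudes of each area piece.
0–6 s: |12| × 6 = 72 m
6–12 s: |-1| × 6 = 6 m
12–17 s: |-4| × 5 = 20 m
17–23 s: |-7| × 6 = 42 m
Total distance = 140 m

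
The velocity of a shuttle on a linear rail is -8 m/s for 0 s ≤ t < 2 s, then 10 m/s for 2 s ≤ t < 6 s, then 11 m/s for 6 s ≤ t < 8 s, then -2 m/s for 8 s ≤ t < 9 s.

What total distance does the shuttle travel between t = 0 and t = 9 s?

80 m

Total distance travelled is ∫|v| dt — sum the magnitudes of each area piece.
0–2 s: |-8| × 2 = 16 m
2–6 s: |10| × 4 = 40 m
6–8 s: |11| × 2 = 22 m
8–9 s: |-2| × 1 = 2 m
Total distance = 80 m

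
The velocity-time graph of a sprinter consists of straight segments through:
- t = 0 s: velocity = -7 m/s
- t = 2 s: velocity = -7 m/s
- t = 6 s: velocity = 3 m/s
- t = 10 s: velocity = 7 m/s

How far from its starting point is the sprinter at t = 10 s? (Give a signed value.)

Net displacement equals the area under the velocity-time graph (areas below the axis count negative).
0–2 s: -7 × 2 = -14 m
2–6 s: ½(-7 + 3)(4) = -8 m
6–10 s: ½(3 + 7)(4) = 20 m
Net displacement = -2 m

-2 m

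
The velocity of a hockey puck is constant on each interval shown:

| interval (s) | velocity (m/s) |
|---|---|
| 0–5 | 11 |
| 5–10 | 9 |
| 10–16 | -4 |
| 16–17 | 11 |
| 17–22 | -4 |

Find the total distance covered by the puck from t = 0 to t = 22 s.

155 m

Distance (not displacement) is the total path length: add the absolute areas under v-t.
0–5 s: |11| × 5 = 55 m
5–10 s: |9| × 5 = 45 m
10–16 s: |-4| × 6 = 24 m
16–17 s: |11| × 1 = 11 m
17–22 s: |-4| × 5 = 20 m
Total distance = 155 m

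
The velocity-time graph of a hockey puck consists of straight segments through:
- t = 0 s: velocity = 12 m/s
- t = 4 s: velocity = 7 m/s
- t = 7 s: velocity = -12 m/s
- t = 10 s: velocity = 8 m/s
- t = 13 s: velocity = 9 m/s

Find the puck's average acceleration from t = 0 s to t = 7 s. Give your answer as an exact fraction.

Average acceleration = Δv/Δt = (-12 − 12)/(7 − 0) = -24/7 m/s².

-24/7 m/s²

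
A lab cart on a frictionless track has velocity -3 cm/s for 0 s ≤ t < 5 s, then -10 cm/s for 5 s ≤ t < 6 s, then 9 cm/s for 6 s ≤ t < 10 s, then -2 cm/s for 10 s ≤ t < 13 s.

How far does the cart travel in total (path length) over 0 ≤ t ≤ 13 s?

Total distance travelled is ∫|v| dt — sum the magnitudes of each area piece.
0–5 s: |-3| × 5 = 15 cm
5–6 s: |-10| × 1 = 10 cm
6–10 s: |9| × 4 = 36 cm
10–13 s: |-2| × 3 = 6 cm
Total distance = 67 cm

67 cm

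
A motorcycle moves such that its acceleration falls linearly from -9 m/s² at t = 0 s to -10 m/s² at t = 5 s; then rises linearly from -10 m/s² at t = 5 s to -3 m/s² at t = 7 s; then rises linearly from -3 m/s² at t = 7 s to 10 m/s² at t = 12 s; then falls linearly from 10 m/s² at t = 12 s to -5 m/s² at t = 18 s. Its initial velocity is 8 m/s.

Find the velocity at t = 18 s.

-20 m/s

Δv equals the area under the a-t graph; then v = v₀ + Δv.
0–5 s: ½(-9 + -10)(5) = -47.5 m/s
5–7 s: ½(-10 + -3)(2) = -13 m/s
7–12 s: ½(-3 + 10)(5) = 17.5 m/s
12–18 s: ½(10 + -5)(6) = 15 m/s
Δv = -28 m/s, so v(18) = 8 + (-28) = -20 m/s.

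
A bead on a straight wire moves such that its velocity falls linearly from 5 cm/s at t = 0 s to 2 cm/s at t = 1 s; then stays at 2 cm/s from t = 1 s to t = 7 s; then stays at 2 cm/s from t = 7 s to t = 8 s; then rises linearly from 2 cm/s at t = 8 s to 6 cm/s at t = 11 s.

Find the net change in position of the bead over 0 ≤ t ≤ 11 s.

29.5 cm

Displacement is the signed area under the v-t curve.
0–1 s: ½(5 + 2)(1) = 3.5 cm
1–7 s: 2 × 6 = 12 cm
7–8 s: 2 × 1 = 2 cm
8–11 s: ½(2 + 6)(3) = 12 cm
Net displacement = 29.5 cm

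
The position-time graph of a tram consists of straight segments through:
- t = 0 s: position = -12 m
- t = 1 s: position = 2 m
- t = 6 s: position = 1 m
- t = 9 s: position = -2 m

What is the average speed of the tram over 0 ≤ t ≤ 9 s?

Average speed = (total path length)/(elapsed time); on a piecewise-linear x-t graph the path length is Σ|Δx|.
0–1 s: |Δx| = |2 − -12| = 14 m
1–6 s: |Δx| = |1 − 2| = 1 m
6–9 s: |Δx| = |-2 − 1| = 3 m
Total path = 18 m; average speed = 18/9 = 2 m/s.

2 m/s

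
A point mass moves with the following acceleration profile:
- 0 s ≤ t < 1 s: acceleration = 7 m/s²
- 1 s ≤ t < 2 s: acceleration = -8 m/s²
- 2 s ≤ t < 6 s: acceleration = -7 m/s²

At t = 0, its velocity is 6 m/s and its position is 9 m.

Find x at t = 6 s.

-8.5 m

On each constant-a segment, Δv = aΔt and Δx = v₀Δt + ½aΔt²; chain segment to segment.
0–1 s: v starts 6 m/s; Δx = 6·1 + ½·7·1² = 9.5 m; v ends 13 m/s.
1–2 s: v starts 13 m/s; Δx = 13·1 + ½·-8·1² = 9 m; v ends 5 m/s.
2–6 s: v starts 5 m/s; Δx = 5·4 + ½·-7·4² = -36 m; v ends -23 m/s.
x(6) = 9 + Σ Δx = -8.5 m.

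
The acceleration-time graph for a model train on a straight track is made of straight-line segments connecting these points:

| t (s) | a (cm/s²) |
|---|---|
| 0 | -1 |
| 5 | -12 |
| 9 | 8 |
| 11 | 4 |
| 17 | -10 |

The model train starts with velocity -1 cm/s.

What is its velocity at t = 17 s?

Δv equals the area under the a-t graph; then v = v₀ + Δv.
0–5 s: ½(-1 + -12)(5) = -32.5 cm/s
5–9 s: ½(-12 + 8)(4) = -8 cm/s
9–11 s: ½(8 + 4)(2) = 12 cm/s
11–17 s: ½(4 + -10)(6) = -18 cm/s
Δv = -46.5 cm/s, so v(17) = -1 + (-46.5) = -47.5 cm/s.

-47.5 cm/s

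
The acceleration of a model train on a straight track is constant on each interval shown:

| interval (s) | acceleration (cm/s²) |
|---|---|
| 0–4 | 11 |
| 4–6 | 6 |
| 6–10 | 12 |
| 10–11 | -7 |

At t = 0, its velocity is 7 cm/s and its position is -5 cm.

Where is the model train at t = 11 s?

680.5 cm

On each constant-a segment, Δv = aΔt and Δx = v₀Δt + ½aΔt²; chain segment to segment.
0–4 s: v starts 7 cm/s; Δx = 7·4 + ½·11·4² = 116 cm; v ends 51 cm/s.
4–6 s: v starts 51 cm/s; Δx = 51·2 + ½·6·2² = 114 cm; v ends 63 cm/s.
6–10 s: v starts 63 cm/s; Δx = 63·4 + ½·12·4² = 348 cm; v ends 111 cm/s.
10–11 s: v starts 111 cm/s; Δx = 111·1 + ½·-7·1² = 107.5 cm; v ends 104 cm/s.
x(11) = -5 + Σ Δx = 680.5 cm.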